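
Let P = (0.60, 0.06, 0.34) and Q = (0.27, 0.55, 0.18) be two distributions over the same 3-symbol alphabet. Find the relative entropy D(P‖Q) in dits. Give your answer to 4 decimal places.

0.2442 dits

D(P‖Q) = Σ p·log₁₀(p/q).
  0.60·log₁₀(0.60/0.27) = 0.20807
  0.06·log₁₀(0.06/0.55) = -0.05773
  0.34·log₁₀(0.34/0.18) = 0.09391
D(P‖Q) = 0.2442 dits.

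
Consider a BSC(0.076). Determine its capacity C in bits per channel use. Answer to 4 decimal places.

Binary symmetric channel: C = 1 − h₂(ε) where h₂ is the binary entropy function.
h₂(0.076) = −0.076·log₂0.076 − 0.924·log₂0.924 = 0.3879.
C = 1 − 0.3879 = 0.6121 bits per channel use.

0.6121 bits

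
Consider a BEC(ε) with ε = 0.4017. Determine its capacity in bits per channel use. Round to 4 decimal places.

Binary erasure channel: capacity C = 1 − ε.
C = 1 − 0.4017 = 0.5983 bits per channel use.

0.5983 bits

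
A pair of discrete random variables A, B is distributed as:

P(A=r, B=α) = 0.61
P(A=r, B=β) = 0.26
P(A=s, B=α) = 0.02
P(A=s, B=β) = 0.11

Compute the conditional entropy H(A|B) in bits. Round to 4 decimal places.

Marginals: p(A) = (0.8700, 0.1300), p(B) = (0.6300, 0.3700).
H(A|B) = Σ p(B) · H(A|B=·).
  B=α: p=0.6300, H(A|B=α) = 0.2031
  B=β: p=0.3700, H(A|B=β) = 0.8780
Weighted sum = 0.4528 bits.

0.4528 bits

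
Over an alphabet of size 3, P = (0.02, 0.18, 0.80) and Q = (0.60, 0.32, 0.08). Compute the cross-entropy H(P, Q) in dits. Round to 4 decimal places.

0.9710 dits

H(P,Q) = −Σ p·log₁₀ q.
  −0.02·log₁₀(0.60) = 0.00444
  −0.18·log₁₀(0.32) = 0.08907
  −0.80·log₁₀(0.08) = 0.87753
H(P,Q) = 0.9710 dits.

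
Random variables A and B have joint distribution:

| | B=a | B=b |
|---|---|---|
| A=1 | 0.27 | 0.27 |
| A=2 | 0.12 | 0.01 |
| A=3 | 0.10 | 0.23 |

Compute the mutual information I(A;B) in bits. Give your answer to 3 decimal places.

0.117 bits

Marginals: p(A) = (0.5400, 0.1300, 0.3300), p(B) = (0.4900, 0.5100).
I(A;B) = H(A) + H(B) − H(A,B).
H(A) = 1.3905, H(B) = 0.9997, H(A,B) = 2.2734.
I(A;B) = 1.3905 + 0.9997 − 2.2734 = 0.117 bits.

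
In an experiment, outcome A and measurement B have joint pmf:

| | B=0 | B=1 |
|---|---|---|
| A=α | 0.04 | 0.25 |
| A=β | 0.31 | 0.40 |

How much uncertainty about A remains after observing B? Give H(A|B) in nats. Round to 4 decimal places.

Marginals: p(A) = (0.2900, 0.7100), p(B) = (0.3500, 0.6500).
H(A|B) = Σ p(B) · H(A|B=·).
  B=0: p=0.3500, H(A|B=0) = 0.3554
  B=1: p=0.6500, H(A|B=1) = 0.6663
Weighted sum = 0.5575 nats.

0.5575 nats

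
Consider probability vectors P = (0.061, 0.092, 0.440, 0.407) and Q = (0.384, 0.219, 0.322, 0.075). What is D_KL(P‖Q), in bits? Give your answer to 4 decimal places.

D(P‖Q) = Σ p·log₂(p/q).
  0.061·log₂(0.061/0.384) = -0.16191
  0.092·log₂(0.092/0.219) = -0.11511
  0.440·log₂(0.440/0.322) = 0.19819
  0.407·log₂(0.407/0.075) = 0.99311
D(P‖Q) = 0.9143 bits.

0.9143 bits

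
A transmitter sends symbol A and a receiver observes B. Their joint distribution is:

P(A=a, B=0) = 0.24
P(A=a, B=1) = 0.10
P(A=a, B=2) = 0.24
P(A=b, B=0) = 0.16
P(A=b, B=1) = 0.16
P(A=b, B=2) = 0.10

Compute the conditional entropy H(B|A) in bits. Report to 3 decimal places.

1.517 bits

Chain rule: H(B|A) = H(A,B) − H(A).
Marginals: p(A) = (0.5800, 0.4200), p(B) = (0.4000, 0.2600, 0.3400).
H(A,B) = 2.4987 bits; H(A) = 0.9815 bits.
H(B|A) = 2.4987 − 0.9815 = 1.517 bits.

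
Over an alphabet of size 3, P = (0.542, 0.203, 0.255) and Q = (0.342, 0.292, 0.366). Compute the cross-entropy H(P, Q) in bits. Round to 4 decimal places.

H(P,Q) = −Σ p·log₂ q.
  −0.542·log₂(0.342) = 0.83898
  −0.203·log₂(0.292) = 0.36052
  −0.255·log₂(0.366) = 0.36977
H(P,Q) = 1.5693 bits.

1.5693 bits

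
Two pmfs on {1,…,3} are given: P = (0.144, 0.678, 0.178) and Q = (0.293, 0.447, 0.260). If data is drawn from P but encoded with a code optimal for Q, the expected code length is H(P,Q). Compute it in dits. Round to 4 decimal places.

H(P,Q) = −Σ p·log₁₀ q.
  −0.144·log₁₀(0.293) = 0.07677
  −0.678·log₁₀(0.447) = 0.23709
  −0.178·log₁₀(0.260) = 0.10413
H(P,Q) = 0.4180 dits.

0.4180 dits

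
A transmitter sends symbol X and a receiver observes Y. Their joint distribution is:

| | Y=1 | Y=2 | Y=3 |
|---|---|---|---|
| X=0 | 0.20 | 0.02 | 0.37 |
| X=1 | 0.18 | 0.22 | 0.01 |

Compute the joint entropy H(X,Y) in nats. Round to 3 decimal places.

1.456 nats

H(X,Y) = −Σ p(x,y)·ln p(x,y) over all 6 cells.
  cell (0,1): −0.20·ln0.20 = 0.3219
  cell (0,2): −0.02·ln0.02 = 0.0782
  cell (0,3): −0.37·ln0.37 = 0.3679
  cell (1,1): −0.18·ln0.18 = 0.3087
  cell (1,2): −0.22·ln0.22 = 0.3331
  cell (1,3): −0.01·ln0.01 = 0.0461
Sum = 1.456 nats.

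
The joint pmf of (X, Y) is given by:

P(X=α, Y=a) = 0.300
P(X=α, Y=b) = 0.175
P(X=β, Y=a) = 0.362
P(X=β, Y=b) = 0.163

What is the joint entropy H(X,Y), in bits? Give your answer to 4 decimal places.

H(X,Y) = −Σ p(x,y)·log₂ p(x,y) over all 4 cells.
  cell (α,a): −0.300·log₂0.300 = 0.52109
  cell (α,b): −0.175·log₂0.175 = 0.44005
  cell (β,a): −0.362·log₂0.362 = 0.53067
  cell (β,b): −0.163·log₂0.163 = 0.42658
Sum = 1.9184 bits.

1.9184 bits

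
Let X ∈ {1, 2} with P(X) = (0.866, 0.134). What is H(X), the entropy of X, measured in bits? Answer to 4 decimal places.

0.5683 bits

H(X) = −Σ p·log₂ p.
  −(0.866)·log₂(0.866) = 0.17975
  −(0.134)·log₂(0.134) = 0.38856
Sum: 0.17975 + 0.38856 = 0.5683 bits.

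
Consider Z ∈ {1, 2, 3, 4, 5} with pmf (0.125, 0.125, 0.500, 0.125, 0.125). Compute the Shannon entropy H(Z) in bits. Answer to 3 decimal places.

H(Z) = −Σ p·log₂ p.
  −(0.125)·log₂(0.125) = 0.3750
  −(0.125)·log₂(0.125) = 0.3750
  −(0.500)·log₂(0.500) = 0.5000
  −(0.125)·log₂(0.125) = 0.3750
  −(0.125)·log₂(0.125) = 0.3750
Sum: 0.3750 + 0.3750 + 0.5000 + 0.3750 + 0.3750 = 2.000 bits.

2.000 bits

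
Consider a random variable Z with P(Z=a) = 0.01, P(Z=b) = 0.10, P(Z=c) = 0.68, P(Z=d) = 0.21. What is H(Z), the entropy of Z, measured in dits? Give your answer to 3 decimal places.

H(Z) = −Σ p·log₁₀ p.
  −(0.01)·log₁₀(0.01) = 0.0200
  −(0.10)·log₁₀(0.10) = 0.1000
  −(0.68)·log₁₀(0.68) = 0.1139
  −(0.21)·log₁₀(0.21) = 0.1423
Sum: 0.0200 + 0.1000 + 0.1139 + 0.1423 = 0.376 dits.

0.376 dits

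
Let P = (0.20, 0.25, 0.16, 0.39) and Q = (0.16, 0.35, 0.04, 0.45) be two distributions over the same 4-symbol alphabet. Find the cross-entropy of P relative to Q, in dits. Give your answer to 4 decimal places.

0.6321 dits

H(P,Q) = −Σ p·log₁₀ q.
  −0.20·log₁₀(0.16) = 0.15918
  −0.25·log₁₀(0.35) = 0.11398
  −0.16·log₁₀(0.04) = 0.22367
  −0.39·log₁₀(0.45) = 0.13525
H(P,Q) = 0.6321 dits.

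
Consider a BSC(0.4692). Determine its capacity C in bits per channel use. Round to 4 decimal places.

Binary symmetric channel: C = 1 − h₂(ε) where h₂ is the binary entropy function.
h₂(0.4692) = −0.4692·log₂0.4692 − 0.5308·log₂0.5308 = 0.9973.
C = 1 − 0.9973 = 0.0027 bits per channel use.

0.0027 bits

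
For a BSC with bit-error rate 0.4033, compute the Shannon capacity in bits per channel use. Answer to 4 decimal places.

Binary symmetric channel: C = 1 − h₂(ε) where h₂ is the binary entropy function.
h₂(0.4033) = −0.4033·log₂0.4033 − 0.5967·log₂0.5967 = 0.9728.
C = 1 − 0.9728 = 0.0272 bits per channel use.

0.0272 bits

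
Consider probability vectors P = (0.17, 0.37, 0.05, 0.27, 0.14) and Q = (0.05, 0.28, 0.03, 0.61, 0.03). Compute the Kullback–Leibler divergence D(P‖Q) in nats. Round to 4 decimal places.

D(P‖Q) = Σ p·ln(p/q).
  0.17·ln(0.17/0.05) = 0.20804
  0.37·ln(0.37/0.28) = 0.10312
  0.05·ln(0.05/0.03) = 0.02554
  0.27·ln(0.27/0.61) = -0.22006
  0.14·ln(0.14/0.03) = 0.21566
D(P‖Q) = 0.3323 nats.

0.3323 nats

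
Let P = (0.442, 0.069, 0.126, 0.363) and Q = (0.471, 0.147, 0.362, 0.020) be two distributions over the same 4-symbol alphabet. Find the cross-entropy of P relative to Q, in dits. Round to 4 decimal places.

H(P,Q) = −Σ p·log₁₀ q.
  −0.442·log₁₀(0.471) = 0.14452
  −0.069·log₁₀(0.147) = 0.05746
  −0.126·log₁₀(0.362) = 0.05560
  −0.363·log₁₀(0.020) = 0.61673
H(P,Q) = 0.8743 dits.

0.8743 dits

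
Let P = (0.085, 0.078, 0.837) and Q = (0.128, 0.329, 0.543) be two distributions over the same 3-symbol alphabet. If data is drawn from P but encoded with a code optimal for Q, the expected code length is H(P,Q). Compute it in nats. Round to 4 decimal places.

H(P,Q) = −Σ p·ln q.
  −0.085·ln(0.128) = 0.17474
  −0.078·ln(0.329) = 0.08671
  −0.837·ln(0.543) = 0.51111
H(P,Q) = 0.7726 nats.

0.7726 nats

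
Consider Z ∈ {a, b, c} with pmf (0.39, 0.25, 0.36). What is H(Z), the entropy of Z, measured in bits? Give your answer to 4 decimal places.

1.5604 bits

H(Z) = −Σ p·log₂ p.
  −(0.39)·log₂(0.39) = 0.52980
  −(0.25)·log₂(0.25) = 0.50000
  −(0.36)·log₂(0.36) = 0.53062
Sum: 0.52980 + 0.50000 + 0.53062 = 1.5604 bits.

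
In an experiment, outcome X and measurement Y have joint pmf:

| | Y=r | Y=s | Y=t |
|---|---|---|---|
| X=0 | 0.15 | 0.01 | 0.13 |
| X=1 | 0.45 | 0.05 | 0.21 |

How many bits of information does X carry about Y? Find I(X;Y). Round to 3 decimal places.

0.017 bits

Marginals: p(X) = (0.2900, 0.7100), p(Y) = (0.6000, 0.0600, 0.3400).
I(X;Y) = H(X) + H(Y) − H(X,Y).
H(X) = 0.8687, H(Y) = 1.2149, H(X,Y) = 2.0669.
I(X;Y) = 0.8687 + 1.2149 − 2.0669 = 0.017 bits.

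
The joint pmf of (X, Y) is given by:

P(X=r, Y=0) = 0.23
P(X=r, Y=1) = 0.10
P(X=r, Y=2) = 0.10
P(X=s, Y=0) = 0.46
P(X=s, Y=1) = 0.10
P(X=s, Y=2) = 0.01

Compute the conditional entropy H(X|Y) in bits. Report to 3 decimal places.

Marginals: p(X) = (0.4300, 0.5700), p(Y) = (0.6900, 0.2000, 0.1100).
H(X|Y) = Σ p(Y) · H(X|Y=·).
  Y=0: p=0.6900, H(X|Y=0) = 0.9183
  Y=1: p=0.2000, H(X|Y=1) = 1.0000
  Y=2: p=0.1100, H(X|Y=2) = 0.4395
Weighted sum = 0.882 bits.

0.882 bits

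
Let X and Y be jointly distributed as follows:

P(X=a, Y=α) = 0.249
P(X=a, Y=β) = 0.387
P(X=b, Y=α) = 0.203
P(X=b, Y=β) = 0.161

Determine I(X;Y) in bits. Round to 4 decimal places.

Marginals: p(X) = (0.6360, 0.3640), p(Y) = (0.4520, 0.5480).
I(X;Y) = H(X) + H(Y) − H(X,Y).
H(X) = 0.9460, H(Y) = 0.9933, H(X,Y) = 1.9207.
I(X;Y) = 0.9460 + 0.9933 − 1.9207 = 0.0186 bits.

0.0186 bits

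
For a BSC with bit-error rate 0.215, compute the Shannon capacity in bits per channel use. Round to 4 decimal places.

Binary symmetric channel: C = 1 − h₂(ε) where h₂ is the binary entropy function.
h₂(0.215) = −0.215·log₂0.215 − 0.785·log₂0.785 = 0.7509.
C = 1 − 0.7509 = 0.2491 bits per channel use.

0.2491 bits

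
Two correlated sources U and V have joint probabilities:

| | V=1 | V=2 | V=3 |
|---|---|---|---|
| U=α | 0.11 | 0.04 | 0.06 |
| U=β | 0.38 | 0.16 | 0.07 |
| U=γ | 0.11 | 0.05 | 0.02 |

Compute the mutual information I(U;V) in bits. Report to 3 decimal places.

Marginals: p(U) = (0.2100, 0.6100, 0.1800), p(V) = (0.6000, 0.2500, 0.1500).
I(U;V) = Σ p(x,y)·log₂[p(x,y)/(p(x)p(y))].
  (α,1): 0.11·log₂(0.8730) = -0.0216
  (α,2): 0.04·log₂(0.7619) = -0.0157
  (α,3): 0.06·log₂(1.9048) = 0.0558
  (β,1): 0.38·log₂(1.0383) = 0.0206
  (β,2): 0.16·log₂(1.0492) = 0.0111
  (β,3): 0.07·log₂(0.7650) = -0.0270
  (γ,1): 0.11·log₂(1.0185) = 0.0029
  (γ,2): 0.05·log₂(1.1111) = 0.0076
  (γ,3): 0.02·log₂(0.7407) = -0.0087
Sum = 0.025 bits.

0.025 bits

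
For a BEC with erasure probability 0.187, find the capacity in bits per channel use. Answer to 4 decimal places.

0.8130 bits

Binary erasure channel: capacity C = 1 − ε.
C = 1 − 0.187 = 0.8130 bits per channel use.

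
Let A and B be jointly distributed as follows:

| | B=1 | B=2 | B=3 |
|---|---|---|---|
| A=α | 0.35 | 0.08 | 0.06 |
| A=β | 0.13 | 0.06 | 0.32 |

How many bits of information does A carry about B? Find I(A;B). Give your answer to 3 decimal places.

Marginals: p(A) = (0.4900, 0.5100), p(B) = (0.4800, 0.1400, 0.3800).
I(A;B) = H(A) + H(B) − H(A,B).
H(A) = 0.9997, H(B) = 1.4358, H(A,B) = 2.2174.
I(A;B) = 0.9997 + 1.4358 − 2.2174 = 0.218 bits.

0.218 bits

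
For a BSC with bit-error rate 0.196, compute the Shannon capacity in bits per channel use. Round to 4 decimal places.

0.2861 bits

Binary symmetric channel: C = 1 − h₂(ε) where h₂ is the binary entropy function.
h₂(0.196) = −0.196·log₂0.196 − 0.804·log₂0.804 = 0.7139.
C = 1 − 0.7139 = 0.2861 bits per channel use.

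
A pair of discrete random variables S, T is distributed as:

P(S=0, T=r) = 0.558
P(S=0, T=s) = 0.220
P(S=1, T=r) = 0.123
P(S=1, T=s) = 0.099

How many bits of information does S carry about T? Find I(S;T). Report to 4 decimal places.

Marginals: p(S) = (0.7780, 0.2220), p(T) = (0.6810, 0.3190).
I(S;T) = Σ p(x,y)·log₂[p(x,y)/(p(x)p(y))].
  (0,r): 0.558·log₂(1.0532) = 0.04172
  (0,s): 0.220·log₂(0.8864) = -0.03826
  (1,r): 0.123·log₂(0.8136) = -0.03661
  (1,s): 0.099·log₂(1.3979) = 0.04785
Sum = 0.0147 bits.

0.0147 bits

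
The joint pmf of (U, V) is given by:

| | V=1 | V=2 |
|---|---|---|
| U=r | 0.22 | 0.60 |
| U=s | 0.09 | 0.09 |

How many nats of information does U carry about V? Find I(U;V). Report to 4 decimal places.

Marginals: p(U) = (0.8200, 0.1800), p(V) = (0.3100, 0.6900).
I(U;V) = Σ p(x,y)·ln[p(x,y)/(p(x)p(y))].
  (r,1): 0.22·ln(0.8655) = -0.03179
  (r,2): 0.60·ln(1.0604) = 0.03521
  (s,1): 0.09·ln(1.6129) = 0.04302
  (s,2): 0.09·ln(0.7246) = -0.02899
Sum = 0.0175 nats.

0.0175 nats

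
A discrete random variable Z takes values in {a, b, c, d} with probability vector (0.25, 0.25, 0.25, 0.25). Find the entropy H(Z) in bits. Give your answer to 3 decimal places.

2.000 bits

H(Z) = −Σ p·log₂ p.
  −(0.25)·log₂(0.25) = 0.5000
  −(0.25)·log₂(0.25) = 0.5000
  −(0.25)·log₂(0.25) = 0.5000
  −(0.25)·log₂(0.25) = 0.5000
Sum: 0.5000 + 0.5000 + 0.5000 + 0.5000 = 2.000 bits.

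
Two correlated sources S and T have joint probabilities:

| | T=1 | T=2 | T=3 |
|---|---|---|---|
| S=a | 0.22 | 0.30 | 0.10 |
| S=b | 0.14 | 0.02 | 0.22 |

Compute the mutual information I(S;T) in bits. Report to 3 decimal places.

Marginals: p(S) = (0.6200, 0.3800), p(T) = (0.3600, 0.3200, 0.3200).
I(S;T) = Σ p(x,y)·log₂[p(x,y)/(p(x)p(y))].
  (a,1): 0.22·log₂(0.9857) = -0.0046
  (a,2): 0.30·log₂(1.5121) = 0.1790
  (a,3): 0.10·log₂(0.5040) = -0.0988
  (b,1): 0.14·log₂(1.0234) = 0.0047
  (b,2): 0.02·log₂(0.1645) = -0.0521
  (b,3): 0.22·log₂(1.8092) = 0.1882
Sum = 0.216 bits.

0.216 bits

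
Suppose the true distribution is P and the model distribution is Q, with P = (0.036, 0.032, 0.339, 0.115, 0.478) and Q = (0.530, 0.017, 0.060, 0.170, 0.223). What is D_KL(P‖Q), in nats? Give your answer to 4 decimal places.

0.8300 nats

D(P‖Q) = Σ p·ln(p/q).
  0.036·ln(0.036/0.530) = -0.09682
  0.032·ln(0.032/0.017) = 0.02024
  0.339·ln(0.339/0.060) = 0.58703
  0.115·ln(0.115/0.170) = -0.04495
  0.478·ln(0.478/0.223) = 0.36445
D(P‖Q) = 0.8300 nats.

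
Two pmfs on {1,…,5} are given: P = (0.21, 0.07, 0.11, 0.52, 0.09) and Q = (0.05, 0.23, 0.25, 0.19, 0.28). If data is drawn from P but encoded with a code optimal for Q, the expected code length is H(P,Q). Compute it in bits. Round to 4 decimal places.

2.6872 bits

H(P,Q) = −Σ p·log₂ q.
  −0.21·log₂(0.05) = 0.90760
  −0.07·log₂(0.23) = 0.14842
  −0.11·log₂(0.25) = 0.22000
  −0.52·log₂(0.19) = 1.24588
  −0.09·log₂(0.28) = 0.16529
H(P,Q) = 2.6872 bits.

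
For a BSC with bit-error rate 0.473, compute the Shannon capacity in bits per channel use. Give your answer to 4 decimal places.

Binary symmetric channel: C = 1 − h₂(ε) where h₂ is the binary entropy function.
h₂(0.473) = −0.473·log₂0.473 − 0.527·log₂0.527 = 0.9979.
C = 1 − 0.9979 = 0.0021 bits per channel use.

0.0021 bits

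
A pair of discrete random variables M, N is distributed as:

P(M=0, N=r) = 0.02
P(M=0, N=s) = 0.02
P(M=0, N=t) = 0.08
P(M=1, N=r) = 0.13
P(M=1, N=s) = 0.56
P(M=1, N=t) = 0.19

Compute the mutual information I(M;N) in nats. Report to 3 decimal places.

Marginals: p(M) = (0.1200, 0.8800), p(N) = (0.1500, 0.5800, 0.2700).
I(M;N) = Σ p(x,y)·ln[p(x,y)/(p(x)p(y))].
  (0,r): 0.02·ln(1.1111) = 0.0021
  (0,s): 0.02·ln(0.2874) = -0.0249
  (0,t): 0.08·ln(2.4691) = 0.0723
  (1,r): 0.13·ln(0.9848) = -0.0020
  (1,s): 0.56·ln(1.0972) = 0.0519
  (1,t): 0.19·ln(0.7997) = -0.0425
Sum = 0.057 nats.

0.057 nats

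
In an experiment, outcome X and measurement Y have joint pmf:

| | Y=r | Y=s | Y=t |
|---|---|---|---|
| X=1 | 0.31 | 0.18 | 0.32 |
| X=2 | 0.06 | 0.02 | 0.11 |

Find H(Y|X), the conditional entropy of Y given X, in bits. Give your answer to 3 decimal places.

1.500 bits

Marginals: p(X) = (0.8100, 0.1900), p(Y) = (0.3700, 0.2000, 0.4300).
H(Y|X) = Σ p(X) · H(Y|X=·).
  X=1: p=0.8100, H(Y|X=1) = 1.5418
  X=2: p=0.1900, H(Y|X=2) = 1.3235
Weighted sum = 1.500 bits.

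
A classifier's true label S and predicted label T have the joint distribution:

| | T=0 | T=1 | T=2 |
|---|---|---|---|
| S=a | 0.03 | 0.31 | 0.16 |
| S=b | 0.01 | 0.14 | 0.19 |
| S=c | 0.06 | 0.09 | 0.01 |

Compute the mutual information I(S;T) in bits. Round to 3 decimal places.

Marginals: p(S) = (0.5000, 0.3400, 0.1600), p(T) = (0.1000, 0.5400, 0.3600).
I(S;T) = H(S) + H(T) − H(S,T).
H(S) = 1.4522, H(T) = 1.3429, H(S,T) = 2.6400.
I(S;T) = 1.4522 + 1.3429 − 2.6400 = 0.155 bits.

0.155 bits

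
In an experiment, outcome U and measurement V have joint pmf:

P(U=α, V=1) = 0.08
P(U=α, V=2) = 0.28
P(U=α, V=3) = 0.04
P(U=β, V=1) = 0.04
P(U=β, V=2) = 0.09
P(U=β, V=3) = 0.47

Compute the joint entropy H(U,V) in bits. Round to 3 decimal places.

H(U,V) = −Σ p(x,y)·log₂ p(x,y) over all 6 cells.
  cell (α,1): −0.08·log₂0.08 = 0.2915
  cell (α,2): −0.28·log₂0.28 = 0.5142
  cell (α,3): −0.04·log₂0.04 = 0.1858
  cell (β,1): −0.04·log₂0.04 = 0.1858
  cell (β,2): −0.09·log₂0.09 = 0.3127
  cell (β,3): −0.47·log₂0.47 = 0.5120
Sum = 2.002 bits.

2.002 bits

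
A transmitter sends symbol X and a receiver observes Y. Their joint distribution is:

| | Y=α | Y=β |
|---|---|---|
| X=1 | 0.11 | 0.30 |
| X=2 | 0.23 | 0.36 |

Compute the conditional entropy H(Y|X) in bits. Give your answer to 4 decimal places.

Marginals: p(X) = (0.4100, 0.5900), p(Y) = (0.3400, 0.6600).
H(Y|X) = Σ p(X) · H(Y|X=·).
  X=1: p=0.4100, H(Y|X=1) = 0.8390
  X=2: p=0.5900, H(Y|X=2) = 0.9647
Weighted sum = 0.9132 bits.

0.9132 bits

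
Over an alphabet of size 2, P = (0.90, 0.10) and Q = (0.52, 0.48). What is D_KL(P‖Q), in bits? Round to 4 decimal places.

0.4860 bits

D(P‖Q) = Σ p·log₂(p/q).
  0.90·log₂(0.90/0.52) = 0.71227
  0.10·log₂(0.10/0.48) = -0.22630
D(P‖Q) = 0.4860 bits.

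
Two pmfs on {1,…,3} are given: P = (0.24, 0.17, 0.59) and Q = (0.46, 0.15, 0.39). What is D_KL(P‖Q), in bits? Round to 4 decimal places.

D(P‖Q) = Σ p·log₂(p/q).
  0.24·log₂(0.24/0.46) = -0.22526
  0.17·log₂(0.17/0.15) = 0.03070
  0.59·log₂(0.59/0.39) = 0.35237
D(P‖Q) = 0.1578 bits.

0.1578 bits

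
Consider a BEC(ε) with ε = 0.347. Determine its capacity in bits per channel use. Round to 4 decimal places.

0.6530 bits

Binary erasure channel: capacity C = 1 − ε.
C = 1 − 0.347 = 0.6530 bits per channel use.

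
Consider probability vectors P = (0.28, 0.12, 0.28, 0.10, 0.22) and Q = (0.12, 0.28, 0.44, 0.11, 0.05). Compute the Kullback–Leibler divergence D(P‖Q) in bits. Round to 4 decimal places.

D(P‖Q) = Σ p·log₂(p/q).
  0.28·log₂(0.28/0.12) = 0.34227
  0.12·log₂(0.12/0.28) = -0.14669
  0.28·log₂(0.28/0.44) = -0.18258
  0.10·log₂(0.10/0.11) = -0.01375
  0.22·log₂(0.22/0.05) = 0.47025
D(P‖Q) = 0.4695 bits.

0.4695 bits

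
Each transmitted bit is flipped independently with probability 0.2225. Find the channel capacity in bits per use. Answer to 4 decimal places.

0.2353 bits

Binary symmetric channel: C = 1 − h₂(ε) where h₂ is the binary entropy function.
h₂(0.2225) = −0.2225·log₂0.2225 − 0.7775·log₂0.7775 = 0.7647.
C = 1 − 0.7647 = 0.2353 bits per channel use.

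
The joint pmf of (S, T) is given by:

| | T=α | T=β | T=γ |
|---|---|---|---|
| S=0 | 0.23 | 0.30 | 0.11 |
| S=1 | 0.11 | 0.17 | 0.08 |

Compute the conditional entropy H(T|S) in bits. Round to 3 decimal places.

Marginals: p(S) = (0.6400, 0.3600), p(T) = (0.3400, 0.4700, 0.1900).
H(T|S) = Σ p(S) · H(T|S=·).
  S=0: p=0.6400, H(T|S=0) = 1.4797
  S=1: p=0.3600, H(T|S=1) = 1.5160
Weighted sum = 1.493 bits.

1.493 bits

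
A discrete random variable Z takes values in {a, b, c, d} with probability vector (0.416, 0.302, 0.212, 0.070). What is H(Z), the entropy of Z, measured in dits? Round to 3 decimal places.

H(Z) = −Σ p·log₁₀ p.
  −(0.416)·log₁₀(0.416) = 0.1585
  −(0.302)·log₁₀(0.302) = 0.1570
  −(0.212)·log₁₀(0.212) = 0.1428
  −(0.070)·log₁₀(0.070) = 0.0808
Sum: 0.1585 + 0.1570 + 0.1428 + 0.0808 = 0.539 dits.

0.539 dits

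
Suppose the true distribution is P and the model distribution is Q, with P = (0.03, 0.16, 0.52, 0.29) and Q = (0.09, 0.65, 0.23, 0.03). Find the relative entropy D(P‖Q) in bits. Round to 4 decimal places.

D(P‖Q) = Σ p·log₂(p/q).
  0.03·log₂(0.03/0.09) = -0.04755
  0.16·log₂(0.16/0.65) = -0.32358
  0.52·log₂(0.52/0.23) = 0.61198
  0.29·log₂(0.29/0.03) = 0.94918
D(P‖Q) = 1.1900 bits.

1.1900 bits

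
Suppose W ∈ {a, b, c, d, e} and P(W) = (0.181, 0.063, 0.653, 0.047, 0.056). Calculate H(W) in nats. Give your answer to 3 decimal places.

1.067 nats

H(W) = −Σ p·ln p.
  −(0.181)·ln(0.181) = 0.3094
  −(0.063)·ln(0.063) = 0.1742
  −(0.653)·ln(0.653) = 0.2783
  −(0.047)·ln(0.047) = 0.1437
  −(0.056)·ln(0.056) = 0.1614
Sum: 0.3094 + 0.1742 + 0.2783 + 0.1437 + 0.1614 = 1.067 nats.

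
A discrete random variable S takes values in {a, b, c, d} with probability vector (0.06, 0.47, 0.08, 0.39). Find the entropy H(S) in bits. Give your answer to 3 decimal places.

H(S) = −Σ p·log₂ p.
  −(0.06)·log₂(0.06) = 0.2435
  −(0.47)·log₂(0.47) = 0.5120
  −(0.08)·log₂(0.08) = 0.2915
  −(0.39)·log₂(0.39) = 0.5298
Sum: 0.2435 + 0.5120 + 0.2915 + 0.5298 = 1.577 bits.

1.577 bits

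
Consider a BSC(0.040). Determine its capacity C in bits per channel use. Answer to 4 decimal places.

0.7577 bits

Binary symmetric channel: C = 1 − h₂(ε) where h₂ is the binary entropy function.
h₂(0.040) = −0.040·log₂0.040 − 0.960·log₂0.960 = 0.2423.
C = 1 − 0.2423 = 0.7577 bits per channel use.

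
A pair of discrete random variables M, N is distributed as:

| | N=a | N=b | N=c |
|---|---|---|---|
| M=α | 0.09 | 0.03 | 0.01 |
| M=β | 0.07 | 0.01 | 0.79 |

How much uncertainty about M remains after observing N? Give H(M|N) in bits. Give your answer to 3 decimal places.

Marginals: p(M) = (0.1300, 0.8700), p(N) = (0.1600, 0.0400, 0.8000).
H(M|N) = Σ p(N) · H(M|N=·).
  N=a: p=0.1600, H(M|N=a) = 0.9887
  N=b: p=0.0400, H(M|N=b) = 0.8113
  N=c: p=0.8000, H(M|N=c) = 0.0969
Weighted sum = 0.268 bits.

0.268 bits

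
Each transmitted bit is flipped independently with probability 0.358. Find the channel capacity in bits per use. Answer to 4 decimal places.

Binary symmetric channel: C = 1 − h₂(ε) where h₂ is the binary entropy function.
h₂(0.358) = −0.358·log₂0.358 − 0.642·log₂0.642 = 0.9410.
C = 1 − 0.9410 = 0.0590 bits per channel use.

0.0590 bits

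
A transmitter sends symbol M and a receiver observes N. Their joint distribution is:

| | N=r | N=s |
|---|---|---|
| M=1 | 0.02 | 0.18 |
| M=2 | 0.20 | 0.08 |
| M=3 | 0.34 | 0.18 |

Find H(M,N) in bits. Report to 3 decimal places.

H(M,N) = −Σ p(x,y)·log₂ p(x,y) over all 6 cells.
  cell (1,r): −0.02·log₂0.02 = 0.1129
  cell (1,s): −0.18·log₂0.18 = 0.4453
  cell (2,r): −0.20·log₂0.20 = 0.4644
  cell (2,s): −0.08·log₂0.08 = 0.2915
  cell (3,r): −0.34·log₂0.34 = 0.5292
  cell (3,s): −0.18·log₂0.18 = 0.4453
Sum = 2.289 bits.

2.289 bits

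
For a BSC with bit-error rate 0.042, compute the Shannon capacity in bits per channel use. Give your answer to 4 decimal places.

0.7486 bits

Binary symmetric channel: C = 1 − h₂(ε) where h₂ is the binary entropy function.
h₂(0.042) = −0.042·log₂0.042 − 0.958·log₂0.958 = 0.2514.
C = 1 − 0.2514 = 0.7486 bits per channel use.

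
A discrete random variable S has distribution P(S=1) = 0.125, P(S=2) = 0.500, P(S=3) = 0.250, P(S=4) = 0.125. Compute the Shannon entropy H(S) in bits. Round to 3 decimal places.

1.750 bits

H(S) = −Σ p·log₂ p.
  −(0.125)·log₂(0.125) = 0.3750
  −(0.500)·log₂(0.500) = 0.5000
  −(0.250)·log₂(0.250) = 0.5000
  −(0.125)·log₂(0.125) = 0.3750
Sum: 0.3750 + 0.5000 + 0.5000 + 0.3750 = 1.750 bits.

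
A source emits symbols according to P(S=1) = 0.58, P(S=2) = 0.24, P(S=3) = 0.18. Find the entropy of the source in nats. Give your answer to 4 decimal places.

H(S) = −Σ p·ln p.
  −(0.58)·ln(0.58) = 0.31594
  −(0.24)·ln(0.24) = 0.34251
  −(0.18)·ln(0.18) = 0.30866
Sum: 0.31594 + 0.34251 + 0.30866 = 0.9671 nats.

0.9671 nats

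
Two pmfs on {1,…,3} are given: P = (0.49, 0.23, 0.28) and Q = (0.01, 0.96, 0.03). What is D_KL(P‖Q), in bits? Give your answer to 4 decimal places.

D(P‖Q) = Σ p·log₂(p/q).
  0.49·log₂(0.49/0.01) = 2.75121
  0.23·log₂(0.23/0.96) = -0.47412
  0.28·log₂(0.28/0.03) = 0.90227
D(P‖Q) = 3.1794 bits.

3.1794 bits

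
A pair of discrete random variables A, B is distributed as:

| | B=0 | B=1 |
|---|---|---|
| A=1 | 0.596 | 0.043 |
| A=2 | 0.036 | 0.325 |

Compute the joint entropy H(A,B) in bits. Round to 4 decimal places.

H(A,B) = −Σ p(x,y)·log₂ p(x,y) over all 4 cells.
  cell (1,0): −0.596·log₂0.596 = 0.44498
  cell (1,1): −0.043·log₂0.043 = 0.19520
  cell (2,0): −0.036·log₂0.036 = 0.17265
  cell (2,1): −0.325·log₂0.325 = 0.52698
Sum = 1.3398 bits.

1.3398 bits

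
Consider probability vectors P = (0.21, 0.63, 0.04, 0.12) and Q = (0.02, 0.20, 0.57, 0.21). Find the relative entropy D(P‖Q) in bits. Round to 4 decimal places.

D(P‖Q) = Σ p·log₂(p/q).
  0.21·log₂(0.21/0.02) = 0.71239
  0.63·log₂(0.63/0.20) = 1.04287
  0.04·log₂(0.04/0.57) = -0.15332
  0.12·log₂(0.12/0.21) = -0.09688
D(P‖Q) = 1.5051 bits.

1.5051 bits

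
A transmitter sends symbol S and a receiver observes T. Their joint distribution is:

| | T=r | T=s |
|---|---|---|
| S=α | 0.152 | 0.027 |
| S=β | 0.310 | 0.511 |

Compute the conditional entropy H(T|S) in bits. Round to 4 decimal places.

0.8947 bits

Chain rule: H(T|S) = H(S,T) − H(S).
Marginals: p(S) = (0.1790, 0.8210), p(T) = (0.4620, 0.5380).
H(S,T) = 1.5726 bits; H(S) = 0.6779 bits.
H(T|S) = 1.5726 − 0.6779 = 0.8947 bits.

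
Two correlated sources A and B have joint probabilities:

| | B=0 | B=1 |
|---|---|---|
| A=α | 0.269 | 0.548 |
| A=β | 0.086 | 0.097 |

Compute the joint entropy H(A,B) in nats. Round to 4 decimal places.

H(A,B) = −Σ p(x,y)·ln p(x,y) over all 4 cells.
  cell (α,0): −0.269·ln0.269 = 0.35321
  cell (α,1): −0.548·ln0.548 = 0.32961
  cell (β,0): −0.086·ln0.086 = 0.21099
  cell (β,1): −0.097·ln0.097 = 0.22631
Sum = 1.1201 nats.

1.1201 nats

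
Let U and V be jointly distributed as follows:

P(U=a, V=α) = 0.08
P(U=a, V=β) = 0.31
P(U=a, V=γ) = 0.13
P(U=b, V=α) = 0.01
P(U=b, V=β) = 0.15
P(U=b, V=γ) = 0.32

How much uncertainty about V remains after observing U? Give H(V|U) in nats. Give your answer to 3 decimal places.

Chain rule: H(V|U) = H(U,V) − H(U).
Marginals: p(U) = (0.5200, 0.4800), p(V) = (0.0900, 0.4600, 0.4500).
H(U,V) = 1.5256 nats; H(U) = 0.6923 nats.
H(V|U) = 1.5256 − 0.6923 = 0.833 nats.

0.833 nats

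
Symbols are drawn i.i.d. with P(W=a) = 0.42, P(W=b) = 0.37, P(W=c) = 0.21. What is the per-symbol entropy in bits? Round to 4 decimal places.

1.5292 bits

H(W) = −Σ p·log₂ p.
  −(0.42)·log₂(0.42) = 0.52565
  −(0.37)·log₂(0.37) = 0.53073
  −(0.21)·log₂(0.21) = 0.47282
Sum: 0.52565 + 0.53073 + 0.47282 = 1.5292 bits.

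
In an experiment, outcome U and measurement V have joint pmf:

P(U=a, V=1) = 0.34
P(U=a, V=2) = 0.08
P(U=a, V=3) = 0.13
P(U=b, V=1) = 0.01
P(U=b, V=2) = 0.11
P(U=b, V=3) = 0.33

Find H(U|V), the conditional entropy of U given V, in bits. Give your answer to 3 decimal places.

0.647 bits

Marginals: p(U) = (0.5500, 0.4500), p(V) = (0.3500, 0.1900, 0.4600).
H(U|V) = Σ p(V) · H(U|V=·).
  V=1: p=0.3500, H(U|V=1) = 0.1872
  V=2: p=0.1900, H(U|V=2) = 0.9819
  V=3: p=0.4600, H(U|V=3) = 0.8590
Weighted sum = 0.647 bits.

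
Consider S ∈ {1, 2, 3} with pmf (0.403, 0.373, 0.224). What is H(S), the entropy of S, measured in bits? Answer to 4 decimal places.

H(S) = −Σ p·log₂ p.
  −(0.403)·log₂(0.403) = 0.52839
  −(0.373)·log₂(0.373) = 0.53069
  −(0.224)·log₂(0.224) = 0.48349
Sum: 0.52839 + 0.53069 + 0.48349 = 1.5426 bits.

1.5426 bits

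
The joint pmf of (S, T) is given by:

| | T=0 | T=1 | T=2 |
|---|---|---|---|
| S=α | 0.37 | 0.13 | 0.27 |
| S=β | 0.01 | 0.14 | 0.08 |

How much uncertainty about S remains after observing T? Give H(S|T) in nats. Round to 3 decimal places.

Marginals: p(S) = (0.7700, 0.2300), p(T) = (0.3800, 0.2700, 0.3500).
H(S|T) = Σ p(T) · H(S|T=·).
  T=0: p=0.3800, H(S|T=0) = 0.1217
  T=1: p=0.2700, H(S|T=1) = 0.6925
  T=2: p=0.3500, H(S|T=2) = 0.5375
Weighted sum = 0.421 nats.

0.421 nats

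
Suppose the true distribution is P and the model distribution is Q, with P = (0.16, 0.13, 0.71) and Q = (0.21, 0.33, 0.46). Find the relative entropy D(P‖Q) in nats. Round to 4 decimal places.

0.1436 nats

D(P‖Q) = Σ p·ln(p/q).
  0.16·ln(0.16/0.21) = -0.04351
  0.13·ln(0.13/0.33) = -0.12110
  0.71·ln(0.71/0.46) = 0.30817
D(P‖Q) = 0.1436 nats.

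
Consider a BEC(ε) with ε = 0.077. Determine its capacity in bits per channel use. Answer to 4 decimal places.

0.9230 bits

Binary erasure channel: capacity C = 1 − ε.
C = 1 − 0.077 = 0.9230 bits per channel use.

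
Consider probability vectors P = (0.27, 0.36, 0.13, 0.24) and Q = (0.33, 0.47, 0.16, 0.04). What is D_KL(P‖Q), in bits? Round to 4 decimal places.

D(P‖Q) = Σ p·log₂(p/q).
  0.27·log₂(0.27/0.33) = -0.07817
  0.36·log₂(0.36/0.47) = -0.13848
  0.13·log₂(0.13/0.16) = -0.03894
  0.24·log₂(0.24/0.04) = 0.62039
D(P‖Q) = 0.3648 bits.

0.3648 bits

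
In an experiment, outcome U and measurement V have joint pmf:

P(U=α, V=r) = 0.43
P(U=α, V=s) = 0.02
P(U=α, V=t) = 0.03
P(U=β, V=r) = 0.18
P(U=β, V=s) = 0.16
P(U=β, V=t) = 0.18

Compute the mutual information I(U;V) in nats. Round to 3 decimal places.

0.173 nats

Marginals: p(U) = (0.4800, 0.5200), p(V) = (0.6100, 0.1800, 0.2100).
I(U;V) = Σ p(x,y)·ln[p(x,y)/(p(x)p(y))].
  (α,r): 0.43·ln(1.4686) = 0.1652
  (α,s): 0.02·ln(0.2315) = -0.0293
  (α,t): 0.03·ln(0.2976) = -0.0364
  (β,r): 0.18·ln(0.5675) = -0.1020
  (β,s): 0.16·ln(1.7094) = 0.0858
  (β,t): 0.18·ln(1.6484) = 0.0900
Sum = 0.173 nats.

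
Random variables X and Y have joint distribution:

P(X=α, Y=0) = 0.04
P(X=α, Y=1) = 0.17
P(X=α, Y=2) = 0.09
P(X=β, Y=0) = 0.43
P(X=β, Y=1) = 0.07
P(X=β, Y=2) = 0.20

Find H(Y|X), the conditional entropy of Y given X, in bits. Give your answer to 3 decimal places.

1.308 bits

Marginals: p(X) = (0.3000, 0.7000), p(Y) = (0.4700, 0.2400, 0.2900).
H(Y|X) = Σ p(X) · H(Y|X=·).
  X=α: p=0.3000, H(Y|X=α) = 1.3730
  X=β: p=0.7000, H(Y|X=β) = 1.2804
Weighted sum = 1.308 bits.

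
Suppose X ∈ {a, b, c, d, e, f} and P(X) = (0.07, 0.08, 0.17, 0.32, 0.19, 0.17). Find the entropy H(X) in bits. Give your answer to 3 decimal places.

H(X) = −Σ p·log₂ p.
  −(0.07)·log₂(0.07) = 0.2686
  −(0.08)·log₂(0.08) = 0.2915
  −(0.17)·log₂(0.17) = 0.4346
  −(0.32)·log₂(0.32) = 0.5260
  −(0.19)·log₂(0.19) = 0.4552
  −(0.17)·log₂(0.17) = 0.4346
Sum: 0.2686 + 0.2915 + 0.4346 + 0.5260 + 0.4552 + 0.4346 = 2.410 bits.

2.410 bits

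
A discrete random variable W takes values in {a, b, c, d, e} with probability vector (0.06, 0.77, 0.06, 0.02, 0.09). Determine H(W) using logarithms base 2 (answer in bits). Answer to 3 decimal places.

H(W) = −Σ p·log₂ p.
  −(0.06)·log₂(0.06) = 0.2435
  −(0.77)·log₂(0.77) = 0.2903
  −(0.06)·log₂(0.06) = 0.2435
  −(0.02)·log₂(0.02) = 0.1129
  −(0.09)·log₂(0.09) = 0.3127
Sum: 0.2435 + 0.2903 + 0.2435 + 0.1129 + 0.3127 = 1.203 bits.

1.203 bits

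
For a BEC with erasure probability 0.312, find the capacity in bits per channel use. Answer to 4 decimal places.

0.6880 bits

Binary erasure channel: capacity C = 1 − ε.
C = 1 − 0.312 = 0.6880 bits per channel use.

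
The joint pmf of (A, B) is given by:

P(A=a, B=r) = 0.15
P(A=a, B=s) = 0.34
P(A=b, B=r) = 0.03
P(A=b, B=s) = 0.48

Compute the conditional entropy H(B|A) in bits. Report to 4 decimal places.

Marginals: p(A) = (0.4900, 0.5100), p(B) = (0.1800, 0.8200).
H(B|A) = Σ p(A) · H(B|A=·).
  A=a: p=0.4900, H(B|A=a) = 0.8886
  A=b: p=0.5100, H(B|A=b) = 0.3228
Weighted sum = 0.6000 bits.

0.6000 bits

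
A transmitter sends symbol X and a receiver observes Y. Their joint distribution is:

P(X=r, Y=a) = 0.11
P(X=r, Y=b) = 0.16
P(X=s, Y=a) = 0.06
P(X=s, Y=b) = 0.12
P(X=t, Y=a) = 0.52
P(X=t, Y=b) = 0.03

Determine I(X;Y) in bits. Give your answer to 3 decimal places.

Marginals: p(X) = (0.2700, 0.1800, 0.5500), p(Y) = (0.6900, 0.3100).
I(X;Y) = Σ p(x,y)·log₂[p(x,y)/(p(x)p(y))].
  (r,a): 0.11·log₂(0.5904) = -0.0836
  (r,b): 0.16·log₂(1.9116) = 0.1496
  (s,a): 0.06·log₂(0.4831) = -0.0630
  (s,b): 0.12·log₂(2.1505) = 0.1326
  (t,a): 0.52·log₂(1.3702) = 0.2363
  (t,b): 0.03·log₂(0.1760) = -0.0752
Sum = 0.297 bits.

0.297 bits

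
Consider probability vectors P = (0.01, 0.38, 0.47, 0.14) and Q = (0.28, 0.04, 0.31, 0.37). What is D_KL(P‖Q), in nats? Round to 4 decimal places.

0.8817 nats

D(P‖Q) = Σ p·ln(p/q).
  0.01·ln(0.01/0.28) = -0.03332
  0.38·ln(0.38/0.04) = 0.85549
  0.47·ln(0.47/0.31) = 0.19560
  0.14·ln(0.14/0.37) = -0.13606
D(P‖Q) = 0.8817 nats.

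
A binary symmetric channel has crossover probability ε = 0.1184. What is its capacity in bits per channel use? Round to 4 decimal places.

Binary symmetric channel: C = 1 − h₂(ε) where h₂ is the binary entropy function.
h₂(0.1184) = −0.1184·log₂0.1184 − 0.8816·log₂0.8816 = 0.5247.
C = 1 − 0.5247 = 0.4753 bits per channel use.

0.4753 bits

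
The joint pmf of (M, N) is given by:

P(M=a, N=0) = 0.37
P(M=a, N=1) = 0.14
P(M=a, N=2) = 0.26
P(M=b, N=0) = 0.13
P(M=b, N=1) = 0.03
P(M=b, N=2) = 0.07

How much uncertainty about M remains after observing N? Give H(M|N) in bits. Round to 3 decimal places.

Chain rule: H(M|N) = H(M,N) − H(N).
Marginals: p(M) = (0.7700, 0.2300), p(N) = (0.5000, 0.1700, 0.3300).
H(M,N) = 2.2361 bits; H(N) = 1.4624 bits.
H(M|N) = 2.2361 − 1.4624 = 0.774 bits.

0.774 bits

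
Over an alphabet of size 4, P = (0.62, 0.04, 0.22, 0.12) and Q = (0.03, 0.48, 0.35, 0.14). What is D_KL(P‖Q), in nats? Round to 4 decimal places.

1.6576 nats

D(P‖Q) = Σ p·ln(p/q).
  0.62·ln(0.62/0.03) = 1.87768
  0.04·ln(0.04/0.48) = -0.09940
  0.22·ln(0.22/0.35) = -0.10215
  0.12·ln(0.12/0.14) = -0.01850
D(P‖Q) = 1.6576 nats.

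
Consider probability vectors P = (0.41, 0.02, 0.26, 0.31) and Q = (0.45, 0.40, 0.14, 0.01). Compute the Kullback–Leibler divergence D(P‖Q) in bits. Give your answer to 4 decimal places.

1.6265 bits

D(P‖Q) = Σ p·log₂(p/q).
  0.41·log₂(0.41/0.45) = -0.05506
  0.02·log₂(0.02/0.40) = -0.08644
  0.26·log₂(0.26/0.14) = 0.23220
  0.31·log₂(0.31/0.01) = 1.53580
D(P‖Q) = 1.6265 bits.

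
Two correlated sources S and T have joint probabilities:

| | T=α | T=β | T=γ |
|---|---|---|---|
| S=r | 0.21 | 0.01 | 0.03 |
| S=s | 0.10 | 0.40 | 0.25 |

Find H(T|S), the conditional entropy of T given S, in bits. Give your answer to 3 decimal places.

1.241 bits

Marginals: p(S) = (0.2500, 0.7500), p(T) = (0.3100, 0.4100, 0.2800).
H(T|S) = Σ p(S) · H(T|S=·).
  S=r: p=0.2500, H(T|S=r) = 0.7641
  S=s: p=0.7500, H(T|S=s) = 1.3996
Weighted sum = 1.241 bits.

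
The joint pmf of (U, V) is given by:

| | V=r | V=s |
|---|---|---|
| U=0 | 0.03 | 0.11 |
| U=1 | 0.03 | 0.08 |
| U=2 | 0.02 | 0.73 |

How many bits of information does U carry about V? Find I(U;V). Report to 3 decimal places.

0.071 bits

Marginals: p(U) = (0.1400, 0.1100, 0.7500), p(V) = (0.0800, 0.9200).
I(U;V) = Σ p(x,y)·log₂[p(x,y)/(p(x)p(y))].
  (0,r): 0.03·log₂(2.6786) = 0.0426
  (0,s): 0.11·log₂(0.8540) = -0.0250
  (1,r): 0.03·log₂(3.4091) = 0.0531
  (1,s): 0.08·log₂(0.7905) = -0.0271
  (2,r): 0.02·log₂(0.3333) = -0.0317
  (2,s): 0.73·log₂(1.0580) = 0.0593
Sum = 0.071 bits.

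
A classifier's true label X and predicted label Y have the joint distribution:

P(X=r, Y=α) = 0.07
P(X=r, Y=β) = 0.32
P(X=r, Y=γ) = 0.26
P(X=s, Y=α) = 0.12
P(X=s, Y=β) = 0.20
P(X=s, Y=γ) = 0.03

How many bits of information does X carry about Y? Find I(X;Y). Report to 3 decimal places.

Marginals: p(X) = (0.6500, 0.3500), p(Y) = (0.1900, 0.5200, 0.2900).
I(X;Y) = H(X) + H(Y) − H(X,Y).
H(X) = 0.9341, H(Y) = 1.4637, H(X,Y) = 2.2831.
I(X;Y) = 0.9341 + 1.4637 − 2.2831 = 0.115 bits.

0.115 bits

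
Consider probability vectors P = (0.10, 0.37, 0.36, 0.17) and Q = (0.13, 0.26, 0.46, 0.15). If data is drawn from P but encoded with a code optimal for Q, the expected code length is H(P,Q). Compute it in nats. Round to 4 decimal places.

1.3045 nats

H(P,Q) = −Σ p·ln q.
  −0.10·ln(0.13) = 0.20402
  −0.37·ln(0.26) = 0.49842
  −0.36·ln(0.46) = 0.27955
  −0.17·ln(0.15) = 0.32251
H(P,Q) = 1.3045 nats.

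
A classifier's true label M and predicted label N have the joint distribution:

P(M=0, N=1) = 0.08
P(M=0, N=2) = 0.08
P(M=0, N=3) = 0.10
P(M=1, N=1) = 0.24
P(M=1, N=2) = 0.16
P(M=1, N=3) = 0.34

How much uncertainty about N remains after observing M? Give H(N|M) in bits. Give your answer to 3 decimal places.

1.535 bits

Chain rule: H(N|M) = H(M,N) − H(M).
Marginals: p(M) = (0.2600, 0.7400), p(N) = (0.3200, 0.2400, 0.4400).
H(M,N) = 2.3615 bits; H(M) = 0.8267 bits.
H(N|M) = 2.3615 − 0.8267 = 1.535 bits.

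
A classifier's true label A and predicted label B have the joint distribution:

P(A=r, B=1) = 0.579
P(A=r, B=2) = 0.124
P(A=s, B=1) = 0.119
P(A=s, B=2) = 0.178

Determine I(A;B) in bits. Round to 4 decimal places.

0.1227 bits

Marginals: p(A) = (0.7030, 0.2970), p(B) = (0.6980, 0.3020).
I(A;B) = Σ p(x,y)·log₂[p(x,y)/(p(x)p(y))].
  (r,1): 0.579·log₂(1.1800) = 0.13823
  (r,2): 0.124·log₂(0.5841) = -0.09620
  (s,1): 0.119·log₂(0.5740) = -0.09530
  (s,2): 0.178·log₂(1.9845) = 0.17601
Sum = 0.1227 bits.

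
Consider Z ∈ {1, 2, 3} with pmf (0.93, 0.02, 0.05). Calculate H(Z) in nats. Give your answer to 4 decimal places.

H(Z) = −Σ p·ln p.
  −(0.93)·ln(0.93) = 0.06749
  −(0.02)·ln(0.02) = 0.07824
  −(0.05)·ln(0.05) = 0.14979
Sum: 0.06749 + 0.07824 + 0.14979 = 0.2955 nats.

0.2955 nats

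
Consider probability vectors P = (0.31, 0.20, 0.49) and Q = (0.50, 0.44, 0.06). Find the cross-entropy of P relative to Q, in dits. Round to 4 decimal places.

0.7633 dits

H(P,Q) = −Σ p·log₁₀ q.
  −0.31·log₁₀(0.50) = 0.09332
  −0.20·log₁₀(0.44) = 0.07131
  −0.49·log₁₀(0.06) = 0.59871
H(P,Q) = 0.7633 dits.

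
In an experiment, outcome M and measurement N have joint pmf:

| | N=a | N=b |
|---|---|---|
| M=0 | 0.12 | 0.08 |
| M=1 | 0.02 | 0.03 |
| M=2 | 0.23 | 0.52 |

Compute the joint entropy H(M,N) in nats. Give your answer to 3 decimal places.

1.318 nats

H(M,N) = −Σ p(x,y)·ln p(x,y) over all 6 cells.
  cell (0,a): −0.12·ln0.12 = 0.2544
  cell (0,b): −0.08·ln0.08 = 0.2021
  cell (1,a): −0.02·ln0.02 = 0.0782
  cell (1,b): −0.03·ln0.03 = 0.1052
  cell (2,a): −0.23·ln0.23 = 0.3380
  cell (2,b): −0.52·ln0.52 = 0.3400
Sum = 1.318 nats.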